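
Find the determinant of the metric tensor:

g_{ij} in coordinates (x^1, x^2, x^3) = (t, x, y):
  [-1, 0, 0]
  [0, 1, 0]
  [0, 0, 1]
Diagonal metric: det(g) = g_{11}·g_{22}·g_{33}
= (-1)·(1)·(1)
det(g) = -1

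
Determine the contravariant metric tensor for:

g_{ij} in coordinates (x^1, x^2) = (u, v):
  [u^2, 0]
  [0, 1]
The metric is diagonal, so g^{ij} is diagonal with entries 1/g_{ii}: diag(1/(u^2), 1).
g^{ij}:
  [1/u^2, 0]
  [0, 1]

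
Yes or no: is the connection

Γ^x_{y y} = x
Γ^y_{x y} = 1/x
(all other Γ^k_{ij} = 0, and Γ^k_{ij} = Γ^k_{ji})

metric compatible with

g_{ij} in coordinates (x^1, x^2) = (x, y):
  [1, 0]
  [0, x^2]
Using ∇_k g_{ij} = ∂_k g_{ij} - Γ^m_{ki} g_{mj} - Γ^m_{kj} g_{im}:
∇_y g_{xy} = (0) - (x) - (x) = -2*x ≠ 0
So the connection is not metric compatible (it is not the Levi-Civita connection).
No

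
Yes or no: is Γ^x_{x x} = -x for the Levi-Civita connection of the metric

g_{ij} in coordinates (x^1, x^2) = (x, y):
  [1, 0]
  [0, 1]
Γ^x_{x x} = (1/2) g^{xx} (∂_x g_{xx} + ∂_x g_{xx} - ∂_x g_{xx}) = (1/2)(1)((0) + (0) - (0)) = 0
This differs from the proposed value -x.
No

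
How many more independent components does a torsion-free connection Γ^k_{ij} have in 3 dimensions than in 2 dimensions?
Independent components in n dimensions: n × n(n+1)/2 = n^2(n+1)/2.
3D: 3 × 6 = 18
2D: 2 × 3 = 6
Difference = 18 - 6 = 12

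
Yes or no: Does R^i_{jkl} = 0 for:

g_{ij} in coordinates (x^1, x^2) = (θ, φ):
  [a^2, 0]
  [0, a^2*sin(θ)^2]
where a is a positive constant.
Non-zero Christoffel symbols:
Γ^θ_{φ φ} = -sin(2*θ)/2
Γ^φ_{θ φ} = 1/tan(θ)
Ricci tensor: R_{θθ} = 1, R_{θφ} = 0, R_{φφ} = sin(θ)^2
The Ricci tensor is non-zero, so the Riemann tensor is non-zero: not flat.
No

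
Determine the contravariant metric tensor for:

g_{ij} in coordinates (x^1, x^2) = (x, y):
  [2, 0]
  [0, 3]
The metric is diagonal, so g^{ij} is diagonal with entries 1/g_{ii}: diag(1/2, 1/3).
g^{ij}:
  [1/2, 0]
  [0, 1/3]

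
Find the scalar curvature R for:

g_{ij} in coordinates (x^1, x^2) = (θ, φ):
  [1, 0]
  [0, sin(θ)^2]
Non-zero Christoffel symbols (Γ^k_{ij} = Γ^k_{ji}):
Γ^θ_{φ φ} = -sin(2*θ)/2
Γ^φ_{θ φ} = 1/tan(θ)
Ricci tensor (R_{ij} = R^k_{ikj}): R_{θθ} = 1, R_{θφ} = 0, R_{φφ} = sin(θ)^2
Inverse metric: g^{θθ} = 1, g^{φφ} = 1/sin(θ)^2
R = g^{ij} R_{ij} = (1)(1) + (1/sin(θ)^2)(sin(θ)^2) = 2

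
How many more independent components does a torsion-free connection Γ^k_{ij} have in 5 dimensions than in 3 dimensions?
Independent components in n dimensions: n × n(n+1)/2 = n^2(n+1)/2.
5D: 5 × 15 = 75
3D: 3 × 6 = 18
Difference = 75 - 18 = 57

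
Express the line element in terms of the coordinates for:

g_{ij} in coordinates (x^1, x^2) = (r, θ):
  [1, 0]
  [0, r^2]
ds^2 = g_{ij} dx^i dx^j; only the non-zero components contribute.
ds^2 = dr^2 + r^2 dθ^2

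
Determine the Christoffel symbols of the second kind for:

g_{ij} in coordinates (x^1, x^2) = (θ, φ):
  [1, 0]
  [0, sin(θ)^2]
Using Γ^k_{ij} = (1/2) g^{km} (∂_i g_{mj} + ∂_j g_{mi} - ∂_m g_{ij}); the metric is diagonal, so only the m = k term contributes.
Non-zero symbols (using the symmetry Γ^k_{ij} = Γ^k_{ji}):
Γ^θ_{φ φ} = (1/2) g^{θθ} (∂_φ g_{θφ} + ∂_φ g_{θφ} - ∂_θ g_{φφ}) = (1/2)(1)((0) + (0) - (sin(2*θ))) = -sin(2*θ)/2
Γ^φ_{θ φ} = (1/2) g^{φφ} (∂_θ g_{φφ} + ∂_φ g_{φθ} - ∂_φ g_{θφ}) = (1/2)(1/sin(θ)^2)((sin(2*θ)) + (0) - (0)) = 1/tan(θ)
All other Christoffel symbols are zero.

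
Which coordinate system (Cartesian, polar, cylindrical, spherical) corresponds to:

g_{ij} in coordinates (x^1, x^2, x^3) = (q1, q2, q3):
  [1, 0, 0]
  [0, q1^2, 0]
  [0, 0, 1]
The line element ds^2 = dq1^2 + q1^2 dq2^2 + dq3^2 is dr^2 + r^2 dθ^2 + dz^2 with q1 = r, q2 = θ, q3 = z.
cylindrical coordinates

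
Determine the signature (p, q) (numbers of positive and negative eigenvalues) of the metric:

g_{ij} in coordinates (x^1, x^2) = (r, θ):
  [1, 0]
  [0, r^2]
The metric is diagonal, so its eigenvalues are the diagonal entries: 1, r^2 (at a generic point, where coordinate-dependent entries are positive).
2 positive, 0 negative.
(2, 0) - Riemannian (positive definite)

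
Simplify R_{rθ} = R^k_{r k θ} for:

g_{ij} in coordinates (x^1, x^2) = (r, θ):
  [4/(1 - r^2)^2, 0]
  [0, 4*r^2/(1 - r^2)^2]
Non-zero Christoffel symbols (Γ^k_{ij} = Γ^k_{ji}):
Γ^r_{r r} = 2*r/(1 - r^2)
Γ^r_{θ θ} = (r^3 + r)/(r^2 - 1)
Γ^θ_{r θ} = (-r^2 - 1)/(r^3 - r)
R^r_{r r θ} = 0 (a repeated index in an antisymmetric pair)
R^θ_{r θ θ} = 0 (a repeated index in an antisymmetric pair)
R_{rθ} = R^r_{r r θ} + R^θ_{r θ θ} = (0) + (0) = 0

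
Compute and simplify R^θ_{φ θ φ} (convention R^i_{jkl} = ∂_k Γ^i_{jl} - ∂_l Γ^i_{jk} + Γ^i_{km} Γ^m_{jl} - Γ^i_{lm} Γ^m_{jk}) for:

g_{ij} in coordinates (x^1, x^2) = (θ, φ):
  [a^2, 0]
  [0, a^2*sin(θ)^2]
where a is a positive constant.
Non-zero Christoffel symbols (Γ^k_{ij} = Γ^k_{ji}):
Γ^θ_{φ φ} = -sin(2*θ)/2
Γ^φ_{θ φ} = 1/tan(θ)
R^θ_{φ θ φ} = ∂_θ Γ^θ_{φ φ} - ∂_φ Γ^θ_{φ θ} + Γ^θ_{θ m} Γ^m_{φ φ} - Γ^θ_{φ m} Γ^m_{φ θ}
  = (-cos(2*θ)) - (0) + (0) - (-cos(θ)^2) = sin(θ)^2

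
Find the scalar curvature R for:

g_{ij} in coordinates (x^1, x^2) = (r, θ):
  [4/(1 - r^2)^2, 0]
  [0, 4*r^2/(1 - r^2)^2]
Non-zero Christoffel symbols (Γ^k_{ij} = Γ^k_{ji}):
Γ^r_{r r} = 2*r/(1 - r^2)
Γ^r_{θ θ} = (r^3 + r)/(r^2 - 1)
Γ^θ_{r θ} = (-r^2 - 1)/(r^3 - r)
Ricci tensor (R_{ij} = R^k_{ikj}): R_{rr} = -4/(r^2 - 1)^2, R_{rθ} = 0, R_{θθ} = -4*r^2/(r^2 - 1)^2
Inverse metric: g^{rr} = (1 - r^2)^2/4, g^{θθ} = (1 - r^2)^2/(4*r^2)
R = g^{ij} R_{ij} = ((1 - r^2)^2/4)(-4/(r^2 - 1)^2) + ((1 - r^2)^2/(4*r^2))(-4*r^2/(r^2 - 1)^2) = -2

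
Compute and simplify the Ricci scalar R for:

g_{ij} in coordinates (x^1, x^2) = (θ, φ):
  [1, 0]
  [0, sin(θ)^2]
Non-zero Christoffel symbols (Γ^k_{ij} = Γ^k_{ji}):
Γ^θ_{φ φ} = -sin(2*θ)/2
Γ^φ_{θ φ} = 1/tan(θ)
Ricci tensor (R_{ij} = R^k_{ikj}): R_{θθ} = 1, R_{θφ} = 0, R_{φφ} = sin(θ)^2
Inverse metric: g^{θθ} = 1, g^{φφ} = 1/sin(θ)^2
R = g^{ij} R_{ij} = (1)(1) + (1/sin(θ)^2)(sin(θ)^2) = 2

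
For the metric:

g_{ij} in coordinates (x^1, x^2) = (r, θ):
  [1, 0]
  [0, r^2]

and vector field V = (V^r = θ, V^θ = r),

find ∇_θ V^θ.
Non-zero Christoffel symbols:
Γ^r_{θ θ} = -r
Γ^θ_{r θ} = 1/r
∇_θ V^θ = ∂_θ V^θ + Γ^θ_{θ j} V^j
  = (0) + (1/r)(θ) + (0)(r)
  = θ/r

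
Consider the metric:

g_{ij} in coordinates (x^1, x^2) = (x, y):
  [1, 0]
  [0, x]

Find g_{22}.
With x^1 = x, x^2 = y, g_{22} = g_{yy} is the row-2, column-2 entry of the matrix.
g_{22} = x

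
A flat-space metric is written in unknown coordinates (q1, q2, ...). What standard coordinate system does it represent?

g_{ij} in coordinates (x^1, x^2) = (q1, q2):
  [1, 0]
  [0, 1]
All components are constant and the metric is the identity, i.e. orthonormal rectilinear coordinates.
Cartesian (2D) coordinates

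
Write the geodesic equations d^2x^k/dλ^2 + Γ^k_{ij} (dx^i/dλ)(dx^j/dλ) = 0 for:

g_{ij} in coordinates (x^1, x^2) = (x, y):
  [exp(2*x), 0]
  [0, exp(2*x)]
Geodesic equation: d^2x^k/dλ^2 + Γ^k_{ij} (dx^i/dλ)(dx^j/dλ) = 0.
Non-zero Christoffel symbols:
Γ^x_{x x} = 1
Γ^x_{y y} = -1
Γ^y_{x y} = 1
Substituting (the symmetric pair Γ^k_{ij}, Γ^k_{ji} combines into a factor 2):
d^2x/dλ^2 + (dx/dλ)^2 - (dy/dλ)^2 = 0
d^2y/dλ^2 + 2 (dx/dλ)(dy/dλ) = 0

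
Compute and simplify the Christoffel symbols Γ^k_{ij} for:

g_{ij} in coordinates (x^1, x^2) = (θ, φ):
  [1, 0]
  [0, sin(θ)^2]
Using Γ^k_{ij} = (1/2) g^{km} (∂_i g_{mj} + ∂_j g_{mi} - ∂_m g_{ij}); the metric is diagonal, so only the m = k term contributes.
Non-zero symbols (using the symmetry Γ^k_{ij} = Γ^k_{ji}):
Γ^θ_{φ φ} = (1/2) g^{θθ} (∂_φ g_{θφ} + ∂_φ g_{θφ} - ∂_θ g_{φφ}) = (1/2)(1)((0) + (0) - (sin(2*θ))) = -sin(2*θ)/2
Γ^φ_{θ φ} = (1/2) g^{φφ} (∂_θ g_{φφ} + ∂_φ g_{φθ} - ∂_φ g_{θφ}) = (1/2)(1/sin(θ)^2)((sin(2*θ)) + (0) - (0)) = 1/tan(θ)
All other Christoffel symbols are zero.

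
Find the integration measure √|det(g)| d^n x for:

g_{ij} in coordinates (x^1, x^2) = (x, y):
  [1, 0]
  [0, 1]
det(g) = 1
√|det(g)| = 1
Volume element: dV = 1 dx dy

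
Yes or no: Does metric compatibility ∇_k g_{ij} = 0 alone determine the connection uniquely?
One also needs vanishing torsion; metric compatibility plus torsion-freeness singles out the Levi-Civita connection.
No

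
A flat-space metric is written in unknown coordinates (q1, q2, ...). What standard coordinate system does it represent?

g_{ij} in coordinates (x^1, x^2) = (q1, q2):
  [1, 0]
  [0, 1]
All components are constant and the metric is the identity, i.e. orthonormal rectilinear coordinates.
Cartesian (2D) coordinates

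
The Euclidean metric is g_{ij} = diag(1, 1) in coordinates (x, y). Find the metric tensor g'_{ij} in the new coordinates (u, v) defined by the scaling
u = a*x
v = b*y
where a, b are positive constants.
Invert the transformation: x = u/a, y = v/b
g'_{ij} = (∂x^k/∂x'^i)(∂x^l/∂x'^j) g_{kl}; with g_{kl} = δ_{kl} this is Σ_k (∂x^k/∂x'^i)(∂x^k/∂x'^j).
Jacobian: ∂x/∂u = 1/a, ∂x/∂v = 0, ∂y/∂u = 0, ∂y/∂v = 1/b
g'_{uu} = (1/a)(1/a) + (0)(0) = 1/a^2
g'_{uv} = (1/a)(0) + (0)(1/b) = 0
g'_{vv} = (0)(0) + (1/b)(1/b) = 1/b^2
g'_{ij} = diag(1/a^2, 1/b^2)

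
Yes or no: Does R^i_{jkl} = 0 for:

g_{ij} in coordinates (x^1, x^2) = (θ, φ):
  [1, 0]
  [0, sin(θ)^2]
Non-zero Christoffel symbols:
Γ^θ_{φ φ} = -sin(2*θ)/2
Γ^φ_{θ φ} = 1/tan(θ)
Ricci tensor: R_{θθ} = 1, R_{θφ} = 0, R_{φφ} = sin(θ)^2
The Ricci tensor is non-zero, so the Riemann tensor is non-zero: not flat.
No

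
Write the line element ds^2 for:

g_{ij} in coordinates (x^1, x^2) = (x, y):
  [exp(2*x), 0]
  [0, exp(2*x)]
ds^2 = g_{ij} dx^i dx^j; only the non-zero components contribute.
ds^2 = exp(2*x) dx^2 + exp(2*x) dy^2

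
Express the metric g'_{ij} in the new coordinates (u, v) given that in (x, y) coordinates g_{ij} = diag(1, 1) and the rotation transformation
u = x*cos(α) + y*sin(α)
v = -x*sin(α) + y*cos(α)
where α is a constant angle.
Invert the transformation: x = u*cos(α) - v*sin(α), y = u*sin(α) + v*cos(α)
g'_{ij} = (∂x^k/∂x'^i)(∂x^l/∂x'^j) g_{kl}; with g_{kl} = δ_{kl} this is Σ_k (∂x^k/∂x'^i)(∂x^k/∂x'^j).
Jacobian: ∂x/∂u = cos(α), ∂x/∂v = -sin(α), ∂y/∂u = sin(α), ∂y/∂v = cos(α)
g'_{uu} = (cos(α))(cos(α)) + (sin(α))(sin(α)) = 1
g'_{uv} = (cos(α))(-sin(α)) + (sin(α))(cos(α)) = 0
g'_{vv} = (-sin(α))(-sin(α)) + (cos(α))(cos(α)) = 1
g'_{ij} = diag(1, 1)
The Euclidean metric is invariant under rotations.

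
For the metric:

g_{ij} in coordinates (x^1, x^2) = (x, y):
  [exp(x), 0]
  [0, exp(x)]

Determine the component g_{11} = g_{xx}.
With x^1 = x, x^2 = y, g_{11} = g_{xx} is the row-1, column-1 entry of the matrix.
g_{11} = exp(x)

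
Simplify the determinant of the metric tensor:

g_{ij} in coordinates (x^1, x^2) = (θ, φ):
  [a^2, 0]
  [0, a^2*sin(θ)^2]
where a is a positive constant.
For a 2×2 metric: det(g) = g_{11}·g_{22} - g_{12}·g_{21}
= (a^2)·(a^2*sin(θ)^2) - (0)·(0)
= a^4*sin(θ)^2 - 0
det(g) = a^4*sin(θ)^2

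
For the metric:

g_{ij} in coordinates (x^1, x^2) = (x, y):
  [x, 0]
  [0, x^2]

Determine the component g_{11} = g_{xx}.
With x^1 = x, x^2 = y, g_{11} = g_{xx} is the row-1, column-1 entry of the matrix.
g_{11} = x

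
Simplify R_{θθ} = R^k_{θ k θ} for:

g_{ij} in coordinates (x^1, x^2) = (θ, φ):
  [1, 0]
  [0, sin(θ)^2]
Non-zero Christoffel symbols (Γ^k_{ij} = Γ^k_{ji}):
Γ^θ_{φ φ} = -sin(2*θ)/2
Γ^φ_{θ φ} = 1/tan(θ)
R^θ_{θ θ θ} = 0 (a repeated index in an antisymmetric pair)
R^φ_{θ φ θ} = ∂_φ Γ^φ_{θ θ} - ∂_θ Γ^φ_{θ φ} + Γ^φ_{φ m} Γ^m_{θ θ} - Γ^φ_{θ m} Γ^m_{θ φ}
  = (0) - (-1/sin(θ)^2) + (0) - (1/tan(θ)^2) = 1
R_{θθ} = R^θ_{θ θ θ} + R^φ_{θ φ θ} = (0) + (1) = 1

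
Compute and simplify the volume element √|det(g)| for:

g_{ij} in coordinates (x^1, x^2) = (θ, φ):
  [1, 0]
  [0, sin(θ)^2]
det(g) = sin(θ)^2
√|det(g)| = sin(θ) (taking 0 < θ < π so that |sin(θ)| = sin(θ))
Volume element: dV = sin(θ) dθ dφ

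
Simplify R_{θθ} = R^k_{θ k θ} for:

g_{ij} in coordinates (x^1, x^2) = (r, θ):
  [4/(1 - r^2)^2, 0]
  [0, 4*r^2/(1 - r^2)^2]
Non-zero Christoffel symbols (Γ^k_{ij} = Γ^k_{ji}):
Γ^r_{r r} = 2*r/(1 - r^2)
Γ^r_{θ θ} = (r^3 + r)/(r^2 - 1)
Γ^θ_{r θ} = (-r^2 - 1)/(r^3 - r)
R^r_{θ r θ} = ∂_r Γ^r_{θ θ} - ∂_θ Γ^r_{θ r} + Γ^r_{r m} Γ^m_{θ θ} - Γ^r_{θ m} Γ^m_{θ r}
  = ((r^4 - 4*r^2 - 1)/(r^2 - 1)^2) - (0) + (-2*r^2*(r^2 + 1)/(r^2 - 1)^2) - (-(r^2 + 1)^2/(r^2 - 1)^2) = -4*r^2/(r^2 - 1)^2
R^θ_{θ θ θ} = 0 (a repeated index in an antisymmetric pair)
R_{θθ} = R^r_{θ r θ} + R^θ_{θ θ θ} = (-4*r^2/(r^2 - 1)^2) + (0) = -4*r^2/(r^2 - 1)^2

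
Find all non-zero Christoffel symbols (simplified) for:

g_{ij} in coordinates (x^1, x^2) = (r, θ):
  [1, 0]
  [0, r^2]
Using Γ^k_{ij} = (1/2) g^{km} (∂_i g_{mj} + ∂_j g_{mi} - ∂_m g_{ij}); the metric is diagonal, so only the m = k term contributes.
Non-zero symbols (using the symmetry Γ^k_{ij} = Γ^k_{ji}):
Γ^r_{θ θ} = (1/2) g^{rr} (∂_θ g_{rθ} + ∂_θ g_{rθ} - ∂_r g_{θθ}) = (1/2)(1)((0) + (0) - (2*r)) = -r
Γ^θ_{r θ} = (1/2) g^{θθ} (∂_r g_{θθ} + ∂_θ g_{θr} - ∂_θ g_{rθ}) = (1/2)(1/r^2)((2*r) + (0) - (0)) = 1/r
All other Christoffel symbols are zero.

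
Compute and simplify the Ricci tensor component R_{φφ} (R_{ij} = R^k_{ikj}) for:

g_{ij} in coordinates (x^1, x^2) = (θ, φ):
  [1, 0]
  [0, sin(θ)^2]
Non-zero Christoffel symbols (Γ^k_{ij} = Γ^k_{ji}):
Γ^θ_{φ φ} = -sin(2*θ)/2
Γ^φ_{θ φ} = 1/tan(θ)
R^θ_{φ θ φ} = ∂_θ Γ^θ_{φ φ} - ∂_φ Γ^θ_{φ θ} + Γ^θ_{θ m} Γ^m_{φ φ} - Γ^θ_{φ m} Γ^m_{φ θ}
  = (-cos(2*θ)) - (0) + (0) - (-cos(θ)^2) = sin(θ)^2
R^φ_{φ φ φ} = 0 (a repeated index in an antisymmetric pair)
R_{φφ} = R^θ_{φ θ φ} + R^φ_{φ φ φ} = (sin(θ)^2) + (0) = sin(θ)^2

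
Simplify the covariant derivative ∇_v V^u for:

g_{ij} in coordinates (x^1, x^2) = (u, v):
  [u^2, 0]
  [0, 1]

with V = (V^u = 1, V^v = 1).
Non-zero Christoffel symbols:
Γ^u_{u u} = 1/u
∇_v V^u = ∂_v V^u + Γ^u_{v j} V^j
  = (0) + (0)(1) + (0)(1)
  = 0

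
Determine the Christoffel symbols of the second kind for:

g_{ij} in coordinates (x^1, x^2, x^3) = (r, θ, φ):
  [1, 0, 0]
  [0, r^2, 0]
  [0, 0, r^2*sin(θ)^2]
Using Γ^k_{ij} = (1/2) g^{km} (∂_i g_{mj} + ∂_j g_{mi} - ∂_m g_{ij}); the metric is diagonal, so only the m = k term contributes.
Non-zero symbols (using the symmetry Γ^k_{ij} = Γ^k_{ji}):
Γ^r_{θ θ} = (1/2) g^{rr} (∂_θ g_{rθ} + ∂_θ g_{rθ} - ∂_r g_{θθ}) = (1/2)(1)((0) + (0) - (2*r)) = -r
Γ^r_{φ φ} = (1/2) g^{rr} (∂_φ g_{rφ} + ∂_φ g_{rφ} - ∂_r g_{φφ}) = (1/2)(1)((0) + (0) - (2*r*sin(θ)^2)) = -r*sin(θ)^2
Γ^θ_{r θ} = (1/2) g^{θθ} (∂_r g_{θθ} + ∂_θ g_{θr} - ∂_θ g_{rθ}) = (1/2)(1/r^2)((2*r) + (0) - (0)) = 1/r
Γ^θ_{φ φ} = (1/2) g^{θθ} (∂_φ g_{θφ} + ∂_φ g_{θφ} - ∂_θ g_{φφ}) = (1/2)(1/r^2)((0) + (0) - (r^2*sin(2*θ))) = -sin(2*θ)/2
Γ^φ_{r φ} = (1/2) g^{φφ} (∂_r g_{φφ} + ∂_φ g_{φr} - ∂_φ g_{rφ}) = (1/2)(1/(r^2*sin(θ)^2))((2*r*sin(θ)^2) + (0) - (0)) = 1/r
Γ^φ_{θ φ} = (1/2) g^{φφ} (∂_θ g_{φφ} + ∂_φ g_{φθ} - ∂_φ g_{θφ}) = (1/2)(1/(r^2*sin(θ)^2))((r^2*sin(2*θ)) + (0) - (0)) = 1/tan(θ)
All other Christoffel symbols are zero.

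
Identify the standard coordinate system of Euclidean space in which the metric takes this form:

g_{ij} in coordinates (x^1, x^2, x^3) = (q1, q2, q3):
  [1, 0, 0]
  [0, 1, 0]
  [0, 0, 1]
All components are constant and the metric is the identity, i.e. orthonormal rectilinear coordinates.
Cartesian (3D) coordinates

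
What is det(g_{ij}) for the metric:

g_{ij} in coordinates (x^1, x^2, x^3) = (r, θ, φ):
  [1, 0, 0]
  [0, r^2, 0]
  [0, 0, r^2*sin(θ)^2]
Diagonal metric: det(g) = g_{11}·g_{22}·g_{33}
= (1)·(r^2)·(r^2*sin(θ)^2)
det(g) = r^4*sin(θ)^2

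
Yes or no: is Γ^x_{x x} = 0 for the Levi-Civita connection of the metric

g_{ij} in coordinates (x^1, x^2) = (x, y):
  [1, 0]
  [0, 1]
Γ^x_{x x} = (1/2) g^{xx} (∂_x g_{xx} + ∂_x g_{xx} - ∂_x g_{xx}) = (1/2)(1)((0) + (0) - (0)) = 0
This equals the proposed value 0.
Yes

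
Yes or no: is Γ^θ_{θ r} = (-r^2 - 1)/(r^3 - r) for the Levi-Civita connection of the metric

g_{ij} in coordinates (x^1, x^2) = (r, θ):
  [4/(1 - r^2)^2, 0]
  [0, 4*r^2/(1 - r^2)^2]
Γ^θ_{θ r} = (1/2) g^{θθ} (∂_θ g_{θr} + ∂_r g_{θθ} - ∂_θ g_{θr}) = (1/2)((1 - r^2)^2/(4*r^2))((0) + (-8*(r^3 + r)/(r^2 - 1)^3) - (0)) = (-r^2 - 1)/(r^3 - r)
This equals the proposed value (-r^2 - 1)/(r^3 - r).
Yes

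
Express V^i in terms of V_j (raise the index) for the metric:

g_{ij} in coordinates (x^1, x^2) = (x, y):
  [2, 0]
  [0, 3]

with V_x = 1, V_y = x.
Inverse metric (diagonal): g^{xx} = 1/2, g^{yy} = 1/3
V^i = g^{ij} V_j:
V^x = (1/2)(1) + (0)(x) = 1/2
V^y = (0)(1) + (1/3)(x) = x/3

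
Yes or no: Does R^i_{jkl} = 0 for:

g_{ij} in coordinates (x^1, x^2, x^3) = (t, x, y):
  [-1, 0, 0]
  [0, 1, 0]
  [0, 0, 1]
All metric components are constant, so every Christoffel symbol vanishes and R^i_{jkl} = 0.
Yes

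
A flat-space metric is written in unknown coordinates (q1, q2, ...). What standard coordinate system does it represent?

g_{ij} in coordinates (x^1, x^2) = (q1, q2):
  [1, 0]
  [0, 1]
All components are constant and the metric is the identity, i.e. orthonormal rectilinear coordinates.
Cartesian (2D) coordinates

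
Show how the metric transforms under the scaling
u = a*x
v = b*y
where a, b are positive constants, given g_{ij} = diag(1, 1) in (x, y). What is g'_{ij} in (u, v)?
Invert the transformation: x = u/a, y = v/b
g'_{ij} = (∂x^k/∂x'^i)(∂x^l/∂x'^j) g_{kl}; with g_{kl} = δ_{kl} this is Σ_k (∂x^k/∂x'^i)(∂x^k/∂x'^j).
Jacobian: ∂x/∂u = 1/a, ∂x/∂v = 0, ∂y/∂u = 0, ∂y/∂v = 1/b
g'_{uu} = (1/a)(1/a) + (0)(0) = 1/a^2
g'_{uv} = (1/a)(0) + (0)(1/b) = 0
g'_{vv} = (0)(0) + (1/b)(1/b) = 1/b^2
g'_{ij} = diag(1/a^2, 1/b^2)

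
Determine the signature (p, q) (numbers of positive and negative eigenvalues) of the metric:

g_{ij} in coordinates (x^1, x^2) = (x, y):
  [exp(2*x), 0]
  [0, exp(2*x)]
The metric is diagonal, so its eigenvalues are the diagonal entries: exp(2*x), exp(2*x) (at a generic point, where coordinate-dependent entries are positive).
2 positive, 0 negative.
(2, 0) - Riemannian (positive definite)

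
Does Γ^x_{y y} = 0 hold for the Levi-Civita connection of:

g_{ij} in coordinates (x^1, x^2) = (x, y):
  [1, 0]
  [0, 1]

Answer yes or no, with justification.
Γ^x_{y y} = (1/2) g^{xx} (∂_y g_{xy} + ∂_y g_{xy} - ∂_x g_{yy}) = (1/2)(1)((0) + (0) - (0)) = 0
This equals the proposed value 0.
Yes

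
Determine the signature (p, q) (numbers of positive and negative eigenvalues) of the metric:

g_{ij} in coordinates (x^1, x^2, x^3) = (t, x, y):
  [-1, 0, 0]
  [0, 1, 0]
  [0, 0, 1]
The metric is diagonal, so its eigenvalues are the diagonal entries: -1, 1, 1 (at a generic point, where coordinate-dependent entries are positive).
2 positive, 1 negative.
(2, 1) - Lorentzian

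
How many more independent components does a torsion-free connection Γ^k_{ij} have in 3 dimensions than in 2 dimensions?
Independent components in n dimensions: n × n(n+1)/2 = n^2(n+1)/2.
3D: 3 × 6 = 18
2D: 2 × 3 = 6
Difference = 18 - 6 = 12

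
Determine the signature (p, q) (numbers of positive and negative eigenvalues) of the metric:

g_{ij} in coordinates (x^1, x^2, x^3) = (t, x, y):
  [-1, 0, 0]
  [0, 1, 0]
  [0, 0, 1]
The metric is diagonal, so its eigenvalues are the diagonal entries: -1, 1, 1 (at a generic point, where coordinate-dependent entries are positive).
2 positive, 1 negative.
(2, 1) - Lorentzian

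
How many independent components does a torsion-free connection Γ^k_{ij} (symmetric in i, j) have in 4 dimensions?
Γ^k_{ij} has n choices for the upper index and n(n+1)/2 independent symmetric lower index pairs.
Total = 4 × 4×5/2 = 4 × 10 = 40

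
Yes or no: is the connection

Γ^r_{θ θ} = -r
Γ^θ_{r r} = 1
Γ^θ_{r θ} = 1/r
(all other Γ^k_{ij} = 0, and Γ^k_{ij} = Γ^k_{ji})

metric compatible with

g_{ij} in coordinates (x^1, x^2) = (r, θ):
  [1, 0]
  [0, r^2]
Using ∇_k g_{ij} = ∂_k g_{ij} - Γ^m_{ki} g_{mj} - Γ^m_{kj} g_{im}:
∇_r g_{rθ} = (0) - (r^2) - (0) = -r^2 ≠ 0
So the connection is not metric compatible (it is not the Levi-Civita connection).
No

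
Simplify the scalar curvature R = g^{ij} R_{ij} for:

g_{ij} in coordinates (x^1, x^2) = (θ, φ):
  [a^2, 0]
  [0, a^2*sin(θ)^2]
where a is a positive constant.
Non-zero Christoffel symbols (Γ^k_{ij} = Γ^k_{ji}):
Γ^θ_{φ φ} = -sin(2*θ)/2
Γ^φ_{θ φ} = 1/tan(θ)
Ricci tensor (R_{ij} = R^k_{ikj}): R_{θθ} = 1, R_{θφ} = 0, R_{φφ} = sin(θ)^2
Inverse metric: g^{θθ} = 1/a^2, g^{φφ} = 1/(a^2*sin(θ)^2)
R = g^{ij} R_{ij} = (1/a^2)(1) + (1/(a^2*sin(θ)^2))(sin(θ)^2) = 2/a^2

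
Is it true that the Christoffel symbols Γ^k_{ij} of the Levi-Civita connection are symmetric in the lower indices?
The Levi-Civita connection is torsion-free, which is exactly Γ^k_{ij} = Γ^k_{ji}.
Yes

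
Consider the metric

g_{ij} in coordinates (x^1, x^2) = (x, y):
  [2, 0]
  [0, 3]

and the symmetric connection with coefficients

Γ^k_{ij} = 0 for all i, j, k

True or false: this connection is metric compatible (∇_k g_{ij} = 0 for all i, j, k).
Using ∇_k g_{ij} = ∂_k g_{ij} - Γ^m_{ki} g_{mj} - Γ^m_{kj} g_{im}:
e.g. ∇_x g_{yy} = (0) - (0) - (0) = 0
Every component ∇_k g_{ij} vanishes: the connection is metric compatible.
True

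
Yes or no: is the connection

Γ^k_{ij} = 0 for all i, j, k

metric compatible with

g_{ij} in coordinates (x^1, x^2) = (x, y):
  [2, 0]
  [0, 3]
Using ∇_k g_{ij} = ∂_k g_{ij} - Γ^m_{ki} g_{mj} - Γ^m_{kj} g_{im}:
e.g. ∇_x g_{yy} = (0) - (0) - (0) = 0
Every component ∇_k g_{ij} vanishes: the connection is metric compatible.
Yes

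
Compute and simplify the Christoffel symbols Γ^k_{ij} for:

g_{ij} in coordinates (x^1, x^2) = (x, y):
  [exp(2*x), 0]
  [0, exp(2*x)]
Using Γ^k_{ij} = (1/2) g^{km} (∂_i g_{mj} + ∂_j g_{mi} - ∂_m g_{ij}); the metric is diagonal, so only the m = k term contributes.
Non-zero symbols (using the symmetry Γ^k_{ij} = Γ^k_{ji}):
Γ^x_{x x} = (1/2) g^{xx} (∂_x g_{xx} + ∂_x g_{xx} - ∂_x g_{xx}) = (1/2)(exp(-2*x))((2*exp(2*x)) + (2*exp(2*x)) - (2*exp(2*x))) = 1
Γ^x_{y y} = (1/2) g^{xx} (∂_y g_{xy} + ∂_y g_{xy} - ∂_x g_{yy}) = (1/2)(exp(-2*x))((0) + (0) - (2*exp(2*x))) = -1
Γ^y_{x y} = (1/2) g^{yy} (∂_x g_{yy} + ∂_y g_{yx} - ∂_y g_{xy}) = (1/2)(exp(-2*x))((2*exp(2*x)) + (0) - (0)) = 1
All other Christoffel symbols are zero.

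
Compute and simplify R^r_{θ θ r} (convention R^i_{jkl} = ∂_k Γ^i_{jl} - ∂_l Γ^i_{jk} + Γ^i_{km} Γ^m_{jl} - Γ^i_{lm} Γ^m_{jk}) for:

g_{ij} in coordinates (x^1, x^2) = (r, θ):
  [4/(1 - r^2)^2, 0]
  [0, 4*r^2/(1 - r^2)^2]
Non-zero Christoffel symbols (Γ^k_{ij} = Γ^k_{ji}):
Γ^r_{r r} = 2*r/(1 - r^2)
Γ^r_{θ θ} = (r^3 + r)/(r^2 - 1)
Γ^θ_{r θ} = (-r^2 - 1)/(r^3 - r)
R^r_{θ θ r} = ∂_θ Γ^r_{θ r} - ∂_r Γ^r_{θ θ} + Γ^r_{θ m} Γ^m_{θ r} - Γ^r_{r m} Γ^m_{θ θ}
  = (0) - ((r^4 - 4*r^2 - 1)/(r^2 - 1)^2) + (-(r^2 + 1)^2/(r^2 - 1)^2) - (-2*r^2*(r^2 + 1)/(r^2 - 1)^2) = 4*r^2/(r^2 - 1)^2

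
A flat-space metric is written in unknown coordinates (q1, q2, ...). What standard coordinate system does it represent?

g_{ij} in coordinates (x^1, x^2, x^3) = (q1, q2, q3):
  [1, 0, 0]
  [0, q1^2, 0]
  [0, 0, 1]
The line element ds^2 = dq1^2 + q1^2 dq2^2 + dq3^2 is dr^2 + r^2 dθ^2 + dz^2 with q1 = r, q2 = θ, q3 = z.
cylindrical coordinates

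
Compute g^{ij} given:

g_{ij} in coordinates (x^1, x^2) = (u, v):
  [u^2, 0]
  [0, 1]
The metric is diagonal, so g^{ij} is diagonal with entries 1/g_{ii}: diag(1/(u^2), 1).
g^{ij}:
  [1/u^2, 0]
  [0, 1]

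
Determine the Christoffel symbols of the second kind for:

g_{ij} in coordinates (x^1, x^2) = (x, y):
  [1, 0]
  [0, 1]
Using Γ^k_{ij} = (1/2) g^{km} (∂_i g_{mj} + ∂_j g_{mi} - ∂_m g_{ij}); the metric is diagonal, so only the m = k term contributes.
Every metric component is constant, so all ∂_m g_{ij} = 0 and every Christoffel symbol vanishes.
All Christoffel symbols are zero.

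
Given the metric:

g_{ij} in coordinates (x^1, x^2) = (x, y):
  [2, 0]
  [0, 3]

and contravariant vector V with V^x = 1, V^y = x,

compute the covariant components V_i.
V_i = g_{ij} V^j:
V_x = (2)(1) + (0)(x) = 2
V_y = (0)(1) + (3)(x) = 3*x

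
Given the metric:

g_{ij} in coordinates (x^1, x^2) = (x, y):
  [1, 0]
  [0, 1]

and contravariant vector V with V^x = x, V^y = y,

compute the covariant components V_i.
V_i = g_{ij} V^j:
V_x = (1)(x) + (0)(y) = x
V_y = (0)(x) + (1)(y) = y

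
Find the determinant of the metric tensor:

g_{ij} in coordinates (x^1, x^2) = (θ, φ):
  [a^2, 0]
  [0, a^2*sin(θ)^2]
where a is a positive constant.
For a 2×2 metric: det(g) = g_{11}·g_{22} - g_{12}·g_{21}
= (a^2)·(a^2*sin(θ)^2) - (0)·(0)
= a^4*sin(θ)^2 - 0
det(g) = a^4*sin(θ)^2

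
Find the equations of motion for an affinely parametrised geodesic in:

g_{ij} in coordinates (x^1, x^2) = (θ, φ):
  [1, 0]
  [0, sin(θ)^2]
Geodesic equation: d^2x^k/dλ^2 + Γ^k_{ij} (dx^i/dλ)(dx^j/dλ) = 0.
Non-zero Christoffel symbols:
Γ^θ_{φ φ} = -sin(2*θ)/2
Γ^φ_{θ φ} = 1/tan(θ)
Substituting (the symmetric pair Γ^k_{ij}, Γ^k_{ji} combines into a factor 2):
d^2θ/dλ^2 - (sin(2*θ)/2) (dφ/dλ)^2 = 0
d^2φ/dλ^2 + (2/tan(θ)) (dθ/dλ)(dφ/dλ) = 0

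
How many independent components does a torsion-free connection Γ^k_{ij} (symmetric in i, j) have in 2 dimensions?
Γ^k_{ij} has n choices for the upper index and n(n+1)/2 independent symmetric lower index pairs.
Total = 2 × 2×3/2 = 2 × 3 = 6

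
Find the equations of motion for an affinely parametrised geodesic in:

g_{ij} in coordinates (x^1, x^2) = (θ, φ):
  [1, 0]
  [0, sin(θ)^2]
Geodesic equation: d^2x^k/dλ^2 + Γ^k_{ij} (dx^i/dλ)(dx^j/dλ) = 0.
Non-zero Christoffel symbols:
Γ^θ_{φ φ} = -sin(2*θ)/2
Γ^φ_{θ φ} = 1/tan(θ)
Substituting (the symmetric pair Γ^k_{ij}, Γ^k_{ji} combines into a factor 2):
d^2θ/dλ^2 - (sin(2*θ)/2) (dφ/dλ)^2 = 0
d^2φ/dλ^2 + (2/tan(θ)) (dθ/dλ)(dφ/dλ) = 0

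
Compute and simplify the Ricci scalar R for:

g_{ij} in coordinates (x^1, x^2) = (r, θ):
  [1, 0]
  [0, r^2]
Non-zero Christoffel symbols (Γ^k_{ij} = Γ^k_{ji}):
Γ^r_{θ θ} = -r
Γ^θ_{r θ} = 1/r
Ricci tensor (R_{ij} = R^k_{ikj}): R_{rr} = 0, R_{rθ} = 0, R_{θθ} = 0
Inverse metric: g^{rr} = 1, g^{θθ} = 1/r^2
R = g^{ij} R_{ij} = (1)(0) + (1/r^2)(0) = 0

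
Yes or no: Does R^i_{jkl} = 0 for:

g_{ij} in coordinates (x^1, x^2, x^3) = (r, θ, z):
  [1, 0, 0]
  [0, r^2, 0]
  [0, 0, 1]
Non-zero Christoffel symbols:
Γ^r_{θ θ} = -r
Γ^θ_{r θ} = 1/r
Ricci tensor: R_{rr} = 0, R_{rθ} = 0, R_{rz} = 0, R_{θθ} = 0, R_{θz} = 0, R_{zz} = 0
All R_{ij} vanish; in 3 dimensions the Riemann tensor is fully determined by the Ricci tensor, so R^i_{jkl} = 0: the metric is flat (curvilinear coordinates on flat space).
Yes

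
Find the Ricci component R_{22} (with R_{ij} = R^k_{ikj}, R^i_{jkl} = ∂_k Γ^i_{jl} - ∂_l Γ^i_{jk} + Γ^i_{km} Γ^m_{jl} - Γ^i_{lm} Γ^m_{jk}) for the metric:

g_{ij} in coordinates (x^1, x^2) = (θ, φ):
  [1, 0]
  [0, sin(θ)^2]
Non-zero Christoffel symbols (Γ^k_{ij} = Γ^k_{ji}):
Γ^θ_{φ φ} = -sin(2*θ)/2
Γ^φ_{θ φ} = 1/tan(θ)
R^θ_{φ θ φ} = ∂_θ Γ^θ_{φ φ} - ∂_φ Γ^θ_{φ θ} + Γ^θ_{θ m} Γ^m_{φ φ} - Γ^θ_{φ m} Γ^m_{φ θ}
  = (-cos(2*θ)) - (0) + (0) - (-cos(θ)^2) = sin(θ)^2
R^φ_{φ φ φ} = 0 (a repeated index in an antisymmetric pair)
R_{φφ} = R^θ_{φ θ φ} + R^φ_{φ φ φ} = (sin(θ)^2) + (0) = sin(θ)^2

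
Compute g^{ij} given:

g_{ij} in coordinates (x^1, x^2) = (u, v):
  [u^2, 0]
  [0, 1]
The metric is diagonal, so g^{ij} is diagonal with entries 1/g_{ii}: diag(1/(u^2), 1).
g^{ij}:
  [1/u^2, 0]
  [0, 1]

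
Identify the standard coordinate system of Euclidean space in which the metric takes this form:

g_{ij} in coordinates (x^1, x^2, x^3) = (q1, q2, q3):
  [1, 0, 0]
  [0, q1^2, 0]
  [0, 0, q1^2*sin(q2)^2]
The line element ds^2 = dq1^2 + q1^2 dq2^2 + q1^2 sin(q2)^2 dq3^2 is dr^2 + r^2 dθ^2 + r^2 sin(θ)^2 dφ^2 with q1 = r, q2 = θ, q3 = φ.
spherical coordinates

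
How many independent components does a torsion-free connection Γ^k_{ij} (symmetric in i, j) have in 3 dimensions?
Γ^k_{ij} has n choices for the upper index and n(n+1)/2 independent symmetric lower index pairs.
Total = 3 × 3×4/2 = 3 × 6 = 18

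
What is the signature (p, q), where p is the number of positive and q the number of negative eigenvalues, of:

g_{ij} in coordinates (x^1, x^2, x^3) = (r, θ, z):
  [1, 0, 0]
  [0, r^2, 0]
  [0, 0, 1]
The metric is diagonal, so its eigenvalues are the diagonal entries: 1, r^2, 1 (at a generic point, where coordinate-dependent entries are positive).
3 positive, 0 negative.
(3, 0) - Riemannian (positive definite)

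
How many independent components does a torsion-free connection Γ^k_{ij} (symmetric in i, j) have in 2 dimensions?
Γ^k_{ij} has n choices for the upper index and n(n+1)/2 independent symmetric lower index pairs.
Total = 2 × 2×3/2 = 2 × 3 = 6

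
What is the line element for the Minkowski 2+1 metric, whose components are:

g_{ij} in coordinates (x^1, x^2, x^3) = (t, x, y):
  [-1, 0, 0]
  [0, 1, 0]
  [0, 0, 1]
ds^2 = g_{ij} dx^i dx^j; only the non-zero components contribute.
ds^2 = -dt^2 + dx^2 + dy^2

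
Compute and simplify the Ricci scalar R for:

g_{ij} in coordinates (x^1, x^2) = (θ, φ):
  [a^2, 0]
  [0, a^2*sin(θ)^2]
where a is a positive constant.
Non-zero Christoffel symbols (Γ^k_{ij} = Γ^k_{ji}):
Γ^θ_{φ φ} = -sin(2*θ)/2
Γ^φ_{θ φ} = 1/tan(θ)
Ricci tensor (R_{ij} = R^k_{ikj}): R_{θθ} = 1, R_{θφ} = 0, R_{φφ} = sin(θ)^2
Inverse metric: g^{θθ} = 1/a^2, g^{φφ} = 1/(a^2*sin(θ)^2)
R = g^{ij} R_{ij} = (1/a^2)(1) + (1/(a^2*sin(θ)^2))(sin(θ)^2) = 2/a^2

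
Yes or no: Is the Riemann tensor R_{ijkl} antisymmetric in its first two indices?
R_{ijkl} = -R_{jikl} (follows from metric compatibility).
Yes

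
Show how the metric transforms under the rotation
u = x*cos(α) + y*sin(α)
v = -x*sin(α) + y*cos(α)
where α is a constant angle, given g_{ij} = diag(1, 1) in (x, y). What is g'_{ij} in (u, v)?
Invert the transformation: x = u*cos(α) - v*sin(α), y = u*sin(α) + v*cos(α)
g'_{ij} = (∂x^k/∂x'^i)(∂x^l/∂x'^j) g_{kl}; with g_{kl} = δ_{kl} this is Σ_k (∂x^k/∂x'^i)(∂x^k/∂x'^j).
Jacobian: ∂x/∂u = cos(α), ∂x/∂v = -sin(α), ∂y/∂u = sin(α), ∂y/∂v = cos(α)
g'_{uu} = (cos(α))(cos(α)) + (sin(α))(sin(α)) = 1
g'_{uv} = (cos(α))(-sin(α)) + (sin(α))(cos(α)) = 0
g'_{vv} = (-sin(α))(-sin(α)) + (cos(α))(cos(α)) = 1
g'_{ij} = diag(1, 1)
The Euclidean metric is invariant under rotations.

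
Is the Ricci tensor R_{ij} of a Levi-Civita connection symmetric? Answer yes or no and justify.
R_{ij} = R^k_{ikj}; the pair symmetry R_{kilj} = R_{ljki} gives R_{ij} = R_{ji}.
Yes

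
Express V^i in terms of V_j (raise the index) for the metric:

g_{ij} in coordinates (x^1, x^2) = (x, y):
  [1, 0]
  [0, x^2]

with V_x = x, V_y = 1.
Inverse metric (diagonal): g^{xx} = 1, g^{yy} = 1/x^2
V^i = g^{ij} V_j:
V^x = (1)(x) + (0)(1) = x
V^y = (0)(x) + (1/x^2)(1) = 1/x^2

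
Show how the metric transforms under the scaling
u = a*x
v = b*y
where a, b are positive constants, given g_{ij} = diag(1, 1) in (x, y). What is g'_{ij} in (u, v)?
Invert the transformation: x = u/a, y = v/b
g'_{ij} = (∂x^k/∂x'^i)(∂x^l/∂x'^j) g_{kl}; with g_{kl} = δ_{kl} this is Σ_k (∂x^k/∂x'^i)(∂x^k/∂x'^j).
Jacobian: ∂x/∂u = 1/a, ∂x/∂v = 0, ∂y/∂u = 0, ∂y/∂v = 1/b
g'_{uu} = (1/a)(1/a) + (0)(0) = 1/a^2
g'_{uv} = (1/a)(0) + (0)(1/b) = 0
g'_{vv} = (0)(0) + (1/b)(1/b) = 1/b^2
g'_{ij} = diag(1/a^2, 1/b^2)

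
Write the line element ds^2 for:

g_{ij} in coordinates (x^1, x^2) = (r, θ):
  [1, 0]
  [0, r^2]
ds^2 = g_{ij} dx^i dx^j; only the non-zero components contribute.
ds^2 = dr^2 + r^2 dθ^2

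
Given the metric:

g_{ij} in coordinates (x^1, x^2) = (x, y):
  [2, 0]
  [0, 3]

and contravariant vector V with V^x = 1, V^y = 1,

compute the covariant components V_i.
V_i = g_{ij} V^j:
V_x = (2)(1) + (0)(1) = 2
V_y = (0)(1) + (3)(1) = 3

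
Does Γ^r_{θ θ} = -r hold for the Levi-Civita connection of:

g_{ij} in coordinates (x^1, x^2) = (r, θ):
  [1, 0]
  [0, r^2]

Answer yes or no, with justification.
Γ^r_{θ θ} = (1/2) g^{rr} (∂_θ g_{rθ} + ∂_θ g_{rθ} - ∂_r g_{θθ}) = (1/2)(1)((0) + (0) - (2*r)) = -r
This equals the proposed value -r.
Yes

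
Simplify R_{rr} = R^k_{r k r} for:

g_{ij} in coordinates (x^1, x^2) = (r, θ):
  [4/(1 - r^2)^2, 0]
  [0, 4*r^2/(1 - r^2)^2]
Non-zero Christoffel symbols (Γ^k_{ij} = Γ^k_{ji}):
Γ^r_{r r} = 2*r/(1 - r^2)
Γ^r_{θ θ} = (r^3 + r)/(r^2 - 1)
Γ^θ_{r θ} = (-r^2 - 1)/(r^3 - r)
R^r_{r r r} = 0 (a repeated index in an antisymmetric pair)
R^θ_{r θ r} = ∂_θ Γ^θ_{r r} - ∂_r Γ^θ_{r θ} + Γ^θ_{θ m} Γ^m_{r r} - Γ^θ_{r m} Γ^m_{r θ}
  = (0) - ((r^4 + 4*r^2 - 1)/(r^3 - r)^2) + (2*(r^2 + 1)/(r^2 - 1)^2) - ((r^2 + 1)^2/(r^3 - r)^2) = -4/(r^2 - 1)^2
R_{rr} = R^r_{r r r} + R^θ_{r θ r} = (0) + (-4/(r^2 - 1)^2) = -4/(r^2 - 1)^2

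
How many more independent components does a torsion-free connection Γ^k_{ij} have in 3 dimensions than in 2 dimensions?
Independent components in n dimensions: n × n(n+1)/2 = n^2(n+1)/2.
3D: 3 × 6 = 18
2D: 2 × 3 = 6
Difference = 18 - 6 = 12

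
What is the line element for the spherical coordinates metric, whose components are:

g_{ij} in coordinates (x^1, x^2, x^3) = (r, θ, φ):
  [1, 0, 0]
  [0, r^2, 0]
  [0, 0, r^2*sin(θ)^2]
ds^2 = g_{ij} dx^i dx^j; only the non-zero components contribute.
ds^2 = dr^2 + r^2 dθ^2 + r^2*sin(θ)^2 dφ^2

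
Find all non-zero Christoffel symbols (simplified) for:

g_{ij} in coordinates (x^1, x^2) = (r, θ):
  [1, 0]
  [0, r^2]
Using Γ^k_{ij} = (1/2) g^{km} (∂_i g_{mj} + ∂_j g_{mi} - ∂_m g_{ij}); the metric is diagonal, so only the m = k term contributes.
Non-zero symbols (using the symmetry Γ^k_{ij} = Γ^k_{ji}):
Γ^r_{θ θ} = (1/2) g^{rr} (∂_θ g_{rθ} + ∂_θ g_{rθ} - ∂_r g_{θθ}) = (1/2)(1)((0) + (0) - (2*r)) = -r
Γ^θ_{r θ} = (1/2) g^{θθ} (∂_r g_{θθ} + ∂_θ g_{θr} - ∂_θ g_{rθ}) = (1/2)(1/r^2)((2*r) + (0) - (0)) = 1/r
All other Christoffel symbols are zero.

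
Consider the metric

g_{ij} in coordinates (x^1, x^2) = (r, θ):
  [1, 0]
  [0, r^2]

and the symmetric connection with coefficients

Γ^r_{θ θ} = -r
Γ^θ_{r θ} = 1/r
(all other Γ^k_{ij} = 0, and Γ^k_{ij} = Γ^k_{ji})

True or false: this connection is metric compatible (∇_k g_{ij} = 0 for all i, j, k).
Using ∇_k g_{ij} = ∂_k g_{ij} - Γ^m_{ki} g_{mj} - Γ^m_{kj} g_{im}:
e.g. ∇_r g_{θθ} = (2*r) - (r) - (r) = 0
Every component ∇_k g_{ij} vanishes: the connection is metric compatible.
True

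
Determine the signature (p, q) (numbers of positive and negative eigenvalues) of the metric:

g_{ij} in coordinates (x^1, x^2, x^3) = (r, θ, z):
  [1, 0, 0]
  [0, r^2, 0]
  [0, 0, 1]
The metric is diagonal, so its eigenvalues are the diagonal entries: 1, r^2, 1 (at a generic point, where coordinate-dependent entries are positive).
3 positive, 0 negative.
(3, 0) - Riemannian (positive definite)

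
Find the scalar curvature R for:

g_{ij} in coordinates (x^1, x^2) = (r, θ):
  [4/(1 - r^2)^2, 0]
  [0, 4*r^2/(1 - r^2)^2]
Non-zero Christoffel symbols (Γ^k_{ij} = Γ^k_{ji}):
Γ^r_{r r} = 2*r/(1 - r^2)
Γ^r_{θ θ} = (r^3 + r)/(r^2 - 1)
Γ^θ_{r θ} = (-r^2 - 1)/(r^3 - r)
Ricci tensor (R_{ij} = R^k_{ikj}): R_{rr} = -4/(r^2 - 1)^2, R_{rθ} = 0, R_{θθ} = -4*r^2/(r^2 - 1)^2
Inverse metric: g^{rr} = (1 - r^2)^2/4, g^{θθ} = (1 - r^2)^2/(4*r^2)
R = g^{ij} R_{ij} = ((1 - r^2)^2/4)(-4/(r^2 - 1)^2) + ((1 - r^2)^2/(4*r^2))(-4*r^2/(r^2 - 1)^2) = -2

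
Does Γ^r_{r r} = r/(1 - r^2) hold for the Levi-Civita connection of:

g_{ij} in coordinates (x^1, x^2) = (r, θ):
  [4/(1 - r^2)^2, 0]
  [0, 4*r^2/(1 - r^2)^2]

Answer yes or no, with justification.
Γ^r_{r r} = (1/2) g^{rr} (∂_r g_{rr} + ∂_r g_{rr} - ∂_r g_{rr}) = (1/2)((1 - r^2)^2/4)((16*r/(1 - r^2)^3) + (16*r/(1 - r^2)^3) - (16*r/(1 - r^2)^3)) = 2*r/(1 - r^2)
This differs from the proposed value r/(1 - r^2).
No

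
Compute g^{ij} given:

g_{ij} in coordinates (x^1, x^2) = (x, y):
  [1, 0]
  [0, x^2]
The metric is diagonal, so g^{ij} is diagonal with entries 1/g_{ii}: diag(1, 1/(x^2)).
g^{ij}:
  [1, 0]
  [0, 1/x^2]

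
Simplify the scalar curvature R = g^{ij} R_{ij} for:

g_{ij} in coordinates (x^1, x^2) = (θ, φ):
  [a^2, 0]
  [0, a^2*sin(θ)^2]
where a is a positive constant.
Non-zero Christoffel symbols (Γ^k_{ij} = Γ^k_{ji}):
Γ^θ_{φ φ} = -sin(2*θ)/2
Γ^φ_{θ φ} = 1/tan(θ)
Ricci tensor (R_{ij} = R^k_{ikj}): R_{θθ} = 1, R_{θφ} = 0, R_{φφ} = sin(θ)^2
Inverse metric: g^{θθ} = 1/a^2, g^{φφ} = 1/(a^2*sin(θ)^2)
R = g^{ij} R_{ij} = (1/a^2)(1) + (1/(a^2*sin(θ)^2))(sin(θ)^2) = 2/a^2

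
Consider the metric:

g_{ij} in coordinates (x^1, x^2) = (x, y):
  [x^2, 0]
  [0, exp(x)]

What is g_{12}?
With x^1 = x, x^2 = y, g_{12} = g_{xy} is the row-1, column-2 entry of the matrix.
g_{12} = 0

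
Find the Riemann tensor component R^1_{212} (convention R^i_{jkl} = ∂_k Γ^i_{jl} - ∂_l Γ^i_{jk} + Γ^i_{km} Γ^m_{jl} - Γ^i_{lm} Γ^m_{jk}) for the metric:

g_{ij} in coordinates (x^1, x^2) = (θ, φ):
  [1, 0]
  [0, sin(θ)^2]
Non-zero Christoffel symbols (Γ^k_{ij} = Γ^k_{ji}):
Γ^θ_{φ φ} = -sin(2*θ)/2
Γ^φ_{θ φ} = 1/tan(θ)
R^θ_{φ θ φ} = ∂_θ Γ^θ_{φ φ} - ∂_φ Γ^θ_{φ θ} + Γ^θ_{θ m} Γ^m_{φ φ} - Γ^θ_{φ m} Γ^m_{φ θ}
  = (-cos(2*θ)) - (0) + (0) - (-cos(θ)^2) = sin(θ)^2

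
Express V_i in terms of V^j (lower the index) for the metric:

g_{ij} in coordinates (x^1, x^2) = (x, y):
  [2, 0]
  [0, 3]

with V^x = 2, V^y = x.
V_i = g_{ij} V^j:
V_x = (2)(2) + (0)(x) = 4
V_y = (0)(2) + (3)(x) = 3*x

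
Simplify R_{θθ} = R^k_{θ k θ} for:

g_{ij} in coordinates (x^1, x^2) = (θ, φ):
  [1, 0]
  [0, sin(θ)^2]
Non-zero Christoffel symbols (Γ^k_{ij} = Γ^k_{ji}):
Γ^θ_{φ φ} = -sin(2*θ)/2
Γ^φ_{θ φ} = 1/tan(θ)
R^θ_{θ θ θ} = 0 (a repeated index in an antisymmetric pair)
R^φ_{θ φ θ} = ∂_φ Γ^φ_{θ θ} - ∂_θ Γ^φ_{θ φ} + Γ^φ_{φ m} Γ^m_{θ θ} - Γ^φ_{θ m} Γ^m_{θ φ}
  = (0) - (-1/sin(θ)^2) + (0) - (1/tan(θ)^2) = 1
R_{θθ} = R^θ_{θ θ θ} + R^φ_{θ φ θ} = (0) + (1) = 1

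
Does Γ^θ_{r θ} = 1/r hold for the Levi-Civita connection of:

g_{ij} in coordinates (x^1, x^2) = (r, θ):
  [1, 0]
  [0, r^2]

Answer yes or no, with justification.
Γ^θ_{r θ} = (1/2) g^{θθ} (∂_r g_{θθ} + ∂_θ g_{θr} - ∂_θ g_{rθ}) = (1/2)(1/r^2)((2*r) + (0) - (0)) = 1/r
This equals the proposed value 1/r.
Yes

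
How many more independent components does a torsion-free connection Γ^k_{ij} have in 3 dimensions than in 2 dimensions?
Independent components in n dimensions: n × n(n+1)/2 = n^2(n+1)/2.
3D: 3 × 6 = 18
2D: 2 × 3 = 6
Difference = 18 - 6 = 12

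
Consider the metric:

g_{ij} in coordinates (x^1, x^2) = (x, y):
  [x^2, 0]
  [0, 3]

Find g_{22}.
With x^1 = x, x^2 = y, g_{22} = g_{yy} is the row-2, column-2 entry of the matrix.
g_{22} = 3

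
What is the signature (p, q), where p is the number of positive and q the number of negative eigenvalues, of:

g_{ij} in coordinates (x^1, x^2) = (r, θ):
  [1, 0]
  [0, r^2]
The metric is diagonal, so its eigenvalues are the diagonal entries: 1, r^2 (at a generic point, where coordinate-dependent entries are positive).
2 positive, 0 negative.
(2, 0) - Riemannian (positive definite)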